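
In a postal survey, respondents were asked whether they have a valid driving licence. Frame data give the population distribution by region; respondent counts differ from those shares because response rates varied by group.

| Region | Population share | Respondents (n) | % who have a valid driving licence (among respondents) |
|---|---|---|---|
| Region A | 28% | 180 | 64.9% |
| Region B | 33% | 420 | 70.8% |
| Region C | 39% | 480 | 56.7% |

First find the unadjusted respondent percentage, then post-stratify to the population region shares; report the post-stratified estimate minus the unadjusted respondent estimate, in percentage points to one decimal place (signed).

+0.1 percentage points

Naive respondent-only estimate (weights = respondent counts):
  (180/1080)×64.9 + (420/1080)×70.8 + (480/1080)×56.7 = 63.55%
Post-stratified estimate weights by population shares:
  0.28×64.9 + 0.33×70.8 + 0.39×56.7 = 63.649%
Difference = 63.649 − 63.55 = 0.099 pp.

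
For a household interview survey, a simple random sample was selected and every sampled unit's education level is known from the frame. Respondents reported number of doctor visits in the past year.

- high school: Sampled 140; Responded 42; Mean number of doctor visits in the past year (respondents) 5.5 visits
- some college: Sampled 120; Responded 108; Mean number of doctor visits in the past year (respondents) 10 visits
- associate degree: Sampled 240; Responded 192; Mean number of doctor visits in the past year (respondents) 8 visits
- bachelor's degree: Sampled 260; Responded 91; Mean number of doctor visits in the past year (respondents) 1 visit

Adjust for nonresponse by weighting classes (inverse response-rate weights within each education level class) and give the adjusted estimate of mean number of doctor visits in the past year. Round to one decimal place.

Class response rates: high school 42/140 = 30%, some college 108/120 = 90%, associate degree 192/240 = 80%, bachelor's degree 91/260 = 35%.
Weighting each respondent by the inverse class response rate inflates each class back to its sampled size, so the class weight is n_sampled:
  high school: 140 × 5.5 = 770
  some college: 120 × 10 = 1200
  associate degree: 240 × 8 = 1920
  bachelor's degree: 260 × 1 = 260
Adjusted estimate = 4150 / 760 = 5.46053 → 5.5.

5.5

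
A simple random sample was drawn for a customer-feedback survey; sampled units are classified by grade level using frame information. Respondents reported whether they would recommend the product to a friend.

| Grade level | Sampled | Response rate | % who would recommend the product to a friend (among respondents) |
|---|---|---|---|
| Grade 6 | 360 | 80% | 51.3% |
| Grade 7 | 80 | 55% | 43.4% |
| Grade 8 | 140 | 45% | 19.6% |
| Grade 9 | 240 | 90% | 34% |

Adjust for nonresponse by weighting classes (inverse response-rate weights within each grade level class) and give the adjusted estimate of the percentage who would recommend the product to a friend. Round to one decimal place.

40.1%

Inverse-response-rate weighting restores each class to its sampled count, so class totals weight by n_sampled:
  Grade 6: 360 × 51.3 = 18,468
  Grade 7: 80 × 43.4 = 3472
  Grade 8: 140 × 19.6 = 2744
  Grade 9: 240 × 34 = 8160
Adjusted estimate = 32,844 / 820 = 40.0537 → 40.1%.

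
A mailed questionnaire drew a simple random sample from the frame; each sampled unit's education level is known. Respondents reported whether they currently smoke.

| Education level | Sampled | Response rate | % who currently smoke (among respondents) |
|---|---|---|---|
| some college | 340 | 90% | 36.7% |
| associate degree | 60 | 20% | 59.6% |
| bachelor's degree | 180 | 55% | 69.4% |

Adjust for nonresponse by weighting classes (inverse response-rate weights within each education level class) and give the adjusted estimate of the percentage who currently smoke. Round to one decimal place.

49.2%

Inverse-response-rate weighting restores each class to its sampled count, so class totals weight by n_sampled:
  some college: 340 × 36.7 = 12478
  associate degree: 60 × 59.6 = 3576
  bachelor's degree: 180 × 69.4 = 12492
Adjusted estimate = 28546 / 580 = 49.2172 → 49.2%.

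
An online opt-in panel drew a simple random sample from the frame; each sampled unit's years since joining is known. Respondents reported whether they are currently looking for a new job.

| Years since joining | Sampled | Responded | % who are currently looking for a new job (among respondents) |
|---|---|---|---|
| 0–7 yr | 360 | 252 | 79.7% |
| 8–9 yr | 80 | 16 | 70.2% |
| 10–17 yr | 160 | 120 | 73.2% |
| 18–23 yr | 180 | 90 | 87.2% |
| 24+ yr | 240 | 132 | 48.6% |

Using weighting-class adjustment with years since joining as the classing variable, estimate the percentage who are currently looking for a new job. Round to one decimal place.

71.9%

Class response rates: 0–7 yr 252/360 = 70%, 8–9 yr 16/80 = 20%, 10–17 yr 120/160 = 75%, 18–23 yr 90/180 = 50%, 24+ yr 132/240 = 55%.
With weight = n_sampled/n_responded per class, the weighted class total is n_sampled:
  0–7 yr: 360 × 79.7 = 28,692
  8–9 yr: 80 × 70.2 = 5616
  10–17 yr: 160 × 73.2 = 11,712
  18–23 yr: 180 × 87.2 = 15,696
  24+ yr: 240 × 48.6 = 11,664
Adjusted estimate = 73,380 / 1,020 = 71.9412 → 71.9%.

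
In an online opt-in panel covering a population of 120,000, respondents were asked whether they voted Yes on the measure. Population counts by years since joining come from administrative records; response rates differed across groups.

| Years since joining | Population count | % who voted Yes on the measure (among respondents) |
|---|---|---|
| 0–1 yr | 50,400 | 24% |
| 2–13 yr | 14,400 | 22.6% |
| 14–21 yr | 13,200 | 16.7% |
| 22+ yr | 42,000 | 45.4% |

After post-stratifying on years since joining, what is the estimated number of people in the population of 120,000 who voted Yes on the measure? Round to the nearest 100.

36,600

Apply each group's respondent rate to its population count:
  0–1 yr: 50,400 × 24% = 12,096
  2–13 yr: 14,400 × 22.6% = 3254.4
  14–21 yr: 13,200 × 16.7% = 2204.4
  22+ yr: 42,000 × 45.4% = 19,068
Estimated total = 36622.8 → 36,600.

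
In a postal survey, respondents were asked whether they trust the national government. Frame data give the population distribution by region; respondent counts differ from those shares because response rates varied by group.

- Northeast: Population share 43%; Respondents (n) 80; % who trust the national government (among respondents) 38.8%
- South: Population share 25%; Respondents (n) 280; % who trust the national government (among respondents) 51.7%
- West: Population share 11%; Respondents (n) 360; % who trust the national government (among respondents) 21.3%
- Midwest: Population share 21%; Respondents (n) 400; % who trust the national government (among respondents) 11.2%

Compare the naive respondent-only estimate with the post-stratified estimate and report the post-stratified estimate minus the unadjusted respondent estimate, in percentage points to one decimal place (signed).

Unadjusted (pooled respondent) estimate weights by respondent counts:
  (80/1120)×38.8 + (280/1120)×51.7 + (360/1120)×21.3 + (400/1120)×11.2 = 26.5429%
Post-stratified estimate weights by population shares:
  0.43×38.8 + 0.25×51.7 + 0.11×21.3 + 0.21×11.2 = 34.304%
Difference = 34.304 − 26.5429 = 7.7611 pp.

+7.8 percentage points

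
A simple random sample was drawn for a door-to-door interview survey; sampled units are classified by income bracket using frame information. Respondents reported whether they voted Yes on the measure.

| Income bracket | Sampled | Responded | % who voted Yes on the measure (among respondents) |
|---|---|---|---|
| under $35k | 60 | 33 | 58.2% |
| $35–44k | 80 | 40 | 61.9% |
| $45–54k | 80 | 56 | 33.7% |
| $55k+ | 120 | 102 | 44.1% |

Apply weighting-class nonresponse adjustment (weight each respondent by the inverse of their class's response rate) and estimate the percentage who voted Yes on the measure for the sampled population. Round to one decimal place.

48.3%

Class response rates: under $35k 33/60 = 55%, $35–44k 40/80 = 50%, $45–54k 56/80 = 70%, $55k+ 102/120 = 85%.
With weight = n_sampled/n_responded per class, the weighted class total is n_sampled:
  under $35k: 60 × 58.2 = 3492
  $35–44k: 80 × 61.9 = 4952
  $45–54k: 80 × 33.7 = 2696
  $55k+: 120 × 44.1 = 5292
Adjusted estimate = 16,432 / 340 = 48.3294 → 48.3%.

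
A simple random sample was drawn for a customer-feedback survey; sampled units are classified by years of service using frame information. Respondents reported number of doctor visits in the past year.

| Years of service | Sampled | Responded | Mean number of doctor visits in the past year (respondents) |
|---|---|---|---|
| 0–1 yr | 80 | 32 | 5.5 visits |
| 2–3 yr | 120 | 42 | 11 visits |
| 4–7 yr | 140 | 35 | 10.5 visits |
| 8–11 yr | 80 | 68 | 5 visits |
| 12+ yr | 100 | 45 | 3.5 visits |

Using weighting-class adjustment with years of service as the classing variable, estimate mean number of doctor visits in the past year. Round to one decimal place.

7.7

Response rates by class: 0–1 yr 32/80 = 40%, 2–3 yr 42/120 = 35%, 4–7 yr 35/140 = 25%, 8–11 yr 68/80 = 85%, 12+ yr 45/100 = 45%.
Each respondent's weight = sampled/responded in their class; summing within a class gives n_sampled, so:
  0–1 yr: 80 × 5.5 = 440
  2–3 yr: 120 × 11 = 1320
  4–7 yr: 140 × 10.5 = 1470
  8–11 yr: 80 × 5 = 400
  12+ yr: 100 × 3.5 = 350
Adjusted estimate = 3980 / 520 = 7.65385 → 7.7.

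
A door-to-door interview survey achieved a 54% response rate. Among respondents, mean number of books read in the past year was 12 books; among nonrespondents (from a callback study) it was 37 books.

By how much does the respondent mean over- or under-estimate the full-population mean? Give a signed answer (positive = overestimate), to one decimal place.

-11.5

Nonresponse fraction = 1 − 0.54 = 0.46.
Bias = (nonresponse fraction) × (respondent mean − nonrespondent mean)
     = 0.46 × (12 − 37) = 0.46 × -25 = -11.5.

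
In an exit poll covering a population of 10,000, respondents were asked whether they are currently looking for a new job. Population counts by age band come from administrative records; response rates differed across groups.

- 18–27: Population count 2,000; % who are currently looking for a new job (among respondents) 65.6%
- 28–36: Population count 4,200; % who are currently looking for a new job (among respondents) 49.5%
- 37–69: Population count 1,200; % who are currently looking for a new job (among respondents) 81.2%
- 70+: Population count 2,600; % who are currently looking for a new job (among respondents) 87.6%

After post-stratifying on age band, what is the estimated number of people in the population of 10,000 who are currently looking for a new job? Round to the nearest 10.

Each cell contributes its population count × the respondent rate:
  18–27: 2,000 × 65.6% = 1312
  28–36: 4,200 × 49.5% = 2079
  37–69: 1,200 × 81.2% = 974.4
  70+: 2,600 × 87.6% = 2277.6
Estimated total = 6643 → 6,640.

6,640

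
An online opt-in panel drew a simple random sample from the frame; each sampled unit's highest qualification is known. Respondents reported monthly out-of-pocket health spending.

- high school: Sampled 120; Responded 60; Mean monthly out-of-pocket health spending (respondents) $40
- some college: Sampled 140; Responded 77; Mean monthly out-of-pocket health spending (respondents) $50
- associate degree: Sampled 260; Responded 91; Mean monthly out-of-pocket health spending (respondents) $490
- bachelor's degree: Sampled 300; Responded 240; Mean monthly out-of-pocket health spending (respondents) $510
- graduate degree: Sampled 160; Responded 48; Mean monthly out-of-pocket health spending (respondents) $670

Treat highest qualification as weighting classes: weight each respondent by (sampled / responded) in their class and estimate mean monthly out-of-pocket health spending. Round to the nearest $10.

$410

Response rates by class: high school 60/120 = 50%, some college 77/140 = 55%, associate degree 91/260 = 35%, bachelor's degree 240/300 = 80%, graduate degree 48/160 = 30%.
Inverse-response-rate weighting restores each class to its sampled count, so class totals weight by n_sampled:
  high school: 120 × 40 = 4800
  some college: 140 × 50 = 7000
  associate degree: 260 × 490 = 127,400
  bachelor's degree: 300 × 510 = 153,000
  graduate degree: 160 × 670 = 107,200
Adjusted estimate = 399,400 / 980 = 407.551 → $410.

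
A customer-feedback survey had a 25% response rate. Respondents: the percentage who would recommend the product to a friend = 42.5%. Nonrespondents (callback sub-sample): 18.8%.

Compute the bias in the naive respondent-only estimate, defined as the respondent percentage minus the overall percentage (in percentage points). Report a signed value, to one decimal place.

+17.8 percentage points

Nonresponse fraction = 1 − 0.25 = 0.75.
Bias = (nonresponse fraction) × (respondent percentage − nonrespondent percentage)
     = 0.75 × (42.5 − 18.8) = 0.75 × 23.7 = 17.775.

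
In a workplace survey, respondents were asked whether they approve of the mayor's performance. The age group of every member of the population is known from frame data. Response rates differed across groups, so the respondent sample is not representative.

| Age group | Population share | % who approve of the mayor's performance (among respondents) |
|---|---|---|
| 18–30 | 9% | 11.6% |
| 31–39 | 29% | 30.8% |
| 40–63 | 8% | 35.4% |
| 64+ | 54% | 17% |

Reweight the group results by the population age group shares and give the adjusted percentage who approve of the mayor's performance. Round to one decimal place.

22.0%

Each cell contributes population-share × respondent value:
  18–30: 0.09 × 11.6 = 1.044
  31–39: 0.29 × 30.8 = 8.932
  40–63: 0.08 × 35.4 = 2.832
  64+: 0.54 × 17 = 9.18
Post-stratified estimate = 21.988 → 22.0%.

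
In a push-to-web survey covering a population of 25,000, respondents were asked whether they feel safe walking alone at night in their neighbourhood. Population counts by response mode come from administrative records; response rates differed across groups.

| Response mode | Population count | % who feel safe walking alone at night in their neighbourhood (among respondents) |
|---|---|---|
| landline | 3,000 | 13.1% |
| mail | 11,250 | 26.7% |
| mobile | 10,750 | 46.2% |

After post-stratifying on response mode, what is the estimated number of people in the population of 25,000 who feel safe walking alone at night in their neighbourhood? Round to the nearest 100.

8,400

Apply each group's respondent rate to its population count:
  landline: 3,000 × 13.1% = 393
  mail: 11,250 × 26.7% = 3003.75
  mobile: 10,750 × 46.2% = 4966.5
Estimated total = 8363.25 → 8,400.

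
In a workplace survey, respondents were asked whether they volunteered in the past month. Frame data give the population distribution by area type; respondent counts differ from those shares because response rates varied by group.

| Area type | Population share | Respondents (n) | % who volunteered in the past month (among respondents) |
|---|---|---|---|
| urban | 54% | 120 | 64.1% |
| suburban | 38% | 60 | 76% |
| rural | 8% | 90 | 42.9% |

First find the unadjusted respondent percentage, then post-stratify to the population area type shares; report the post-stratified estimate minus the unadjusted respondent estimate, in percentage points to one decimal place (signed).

+7.2 percentage points

Without adjustment, the pooled respondent share is:
  (120/270)×64.1 + (60/270)×76 + (90/270)×42.9 = 59.6778%
Post-stratified estimate weights by population shares:
  0.54×64.1 + 0.38×76 + 0.08×42.9 = 66.926%
Difference = 66.926 − 59.6778 = 7.2482 pp.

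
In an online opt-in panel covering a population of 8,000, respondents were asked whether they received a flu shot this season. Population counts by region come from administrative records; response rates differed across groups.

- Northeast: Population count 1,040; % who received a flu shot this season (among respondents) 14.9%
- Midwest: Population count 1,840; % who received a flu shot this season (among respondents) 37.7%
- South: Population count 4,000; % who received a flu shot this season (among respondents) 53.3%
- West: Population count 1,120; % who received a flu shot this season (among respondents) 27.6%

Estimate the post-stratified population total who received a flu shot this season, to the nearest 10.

Apply each group's respondent rate to its population count:
  Northeast: 1,040 × 14.9% = 154.96
  Midwest: 1,840 × 37.7% = 693.68
  South: 4,000 × 53.3% = 2132
  West: 1,120 × 27.6% = 309.12
Estimated total = 3289.76 → 3,290.

3,290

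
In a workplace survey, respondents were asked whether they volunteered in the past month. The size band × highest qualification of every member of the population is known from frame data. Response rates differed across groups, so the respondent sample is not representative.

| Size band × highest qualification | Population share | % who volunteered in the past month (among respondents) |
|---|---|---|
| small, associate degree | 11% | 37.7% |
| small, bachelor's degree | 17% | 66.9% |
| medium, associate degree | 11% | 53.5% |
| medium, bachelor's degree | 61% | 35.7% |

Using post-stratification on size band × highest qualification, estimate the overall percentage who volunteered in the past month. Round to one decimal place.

Weight each group's respondent value by its population share:
  small, associate degree: 0.11 × 37.7 = 4.147
  small, bachelor's degree: 0.17 × 66.9 = 11.373
  medium, associate degree: 0.11 × 53.5 = 5.885
  medium, bachelor's degree: 0.61 × 35.7 = 21.777
Post-stratified estimate = 43.182 → 43.2%.

43.2%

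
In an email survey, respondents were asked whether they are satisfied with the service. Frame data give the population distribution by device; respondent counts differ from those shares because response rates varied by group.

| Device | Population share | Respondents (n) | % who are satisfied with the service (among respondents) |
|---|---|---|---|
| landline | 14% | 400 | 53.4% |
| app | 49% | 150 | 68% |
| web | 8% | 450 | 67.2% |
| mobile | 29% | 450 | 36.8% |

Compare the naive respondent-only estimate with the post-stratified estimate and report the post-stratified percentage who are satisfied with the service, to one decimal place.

56.8%

Without adjustment, the pooled respondent share is:
  (400/1450)×53.4 + (150/1450)×68 + (450/1450)×67.2 + (450/1450)×36.8 = 54.0414%
Reweighting by population device shares:
  0.14×53.4 + 0.49×68 + 0.08×67.2 + 0.29×36.8 = 56.844%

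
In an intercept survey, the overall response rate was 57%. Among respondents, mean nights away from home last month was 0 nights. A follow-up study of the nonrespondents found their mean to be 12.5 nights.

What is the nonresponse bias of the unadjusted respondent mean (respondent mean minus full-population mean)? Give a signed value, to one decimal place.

-5.4

Nonresponse fraction = 1 − 0.57 = 0.43.
Bias = (nonresponse fraction) × (respondent mean − nonrespondent mean)
     = 0.43 × (0 − 12.5) = 0.43 × -12.5 = -5.375.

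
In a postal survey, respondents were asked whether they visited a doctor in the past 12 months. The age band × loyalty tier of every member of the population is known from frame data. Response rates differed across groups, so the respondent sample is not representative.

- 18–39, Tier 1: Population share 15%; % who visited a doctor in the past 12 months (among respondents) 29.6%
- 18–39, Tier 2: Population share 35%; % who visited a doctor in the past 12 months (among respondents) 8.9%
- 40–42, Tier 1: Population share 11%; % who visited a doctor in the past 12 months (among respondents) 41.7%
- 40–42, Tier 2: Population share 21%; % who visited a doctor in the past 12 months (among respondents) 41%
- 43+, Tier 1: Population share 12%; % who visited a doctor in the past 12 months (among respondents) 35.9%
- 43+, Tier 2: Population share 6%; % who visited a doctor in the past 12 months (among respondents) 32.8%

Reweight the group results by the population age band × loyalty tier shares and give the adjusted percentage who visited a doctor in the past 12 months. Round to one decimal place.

27.0%

Weight each group's respondent value by its population share:
  18–39, Tier 1: 0.15 × 29.6 = 4.44
  18–39, Tier 2: 0.35 × 8.9 = 3.115
  40–42, Tier 1: 0.11 × 41.7 = 4.587
  40–42, Tier 2: 0.21 × 41 = 8.61
  43+, Tier 1: 0.12 × 35.9 = 4.308
  43+, Tier 2: 0.06 × 32.8 = 1.968
Post-stratified estimate = 27.028 → 27.0%.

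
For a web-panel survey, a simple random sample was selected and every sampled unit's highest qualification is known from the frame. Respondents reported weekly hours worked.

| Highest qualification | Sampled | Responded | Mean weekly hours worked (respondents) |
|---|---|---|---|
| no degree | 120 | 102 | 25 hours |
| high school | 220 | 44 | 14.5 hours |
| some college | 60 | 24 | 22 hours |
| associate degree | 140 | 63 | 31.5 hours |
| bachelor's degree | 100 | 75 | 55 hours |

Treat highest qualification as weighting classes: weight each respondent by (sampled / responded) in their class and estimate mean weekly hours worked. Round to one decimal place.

27.2

Class response rates: no degree 102/120 = 85%, high school 44/220 = 20%, some college 24/60 = 40%, associate degree 63/140 = 45%, bachelor's degree 75/100 = 75%.
With weight = n_sampled/n_responded per class, the weighted class total is n_sampled:
  no degree: 120 × 25 = 3000
  high school: 220 × 14.5 = 3190
  some college: 60 × 22 = 1320
  associate degree: 140 × 31.5 = 4410
  bachelor's degree: 100 × 55 = 5500
Adjusted estimate = 17,420 / 640 = 27.2188 → 27.2.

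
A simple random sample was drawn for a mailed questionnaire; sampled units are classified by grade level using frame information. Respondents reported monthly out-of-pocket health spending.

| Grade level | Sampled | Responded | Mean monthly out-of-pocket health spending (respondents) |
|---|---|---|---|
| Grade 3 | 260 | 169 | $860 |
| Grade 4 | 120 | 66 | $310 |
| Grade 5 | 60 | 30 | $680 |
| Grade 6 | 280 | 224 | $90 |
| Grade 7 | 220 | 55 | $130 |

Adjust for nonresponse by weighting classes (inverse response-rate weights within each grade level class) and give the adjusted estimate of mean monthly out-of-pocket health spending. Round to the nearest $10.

Response rates by class: Grade 3 169/260 = 65%, Grade 4 66/120 = 55%, Grade 5 30/60 = 50%, Grade 6 224/280 = 80%, Grade 7 55/220 = 25%.
Inverse-response-rate weighting restores each class to its sampled count, so class totals weight by n_sampled:
  Grade 3: 260 × 860 = 223,600
  Grade 4: 120 × 310 = 37,200
  Grade 5: 60 × 680 = 40,800
  Grade 6: 280 × 90 = 25,200
  Grade 7: 220 × 130 = 28,600
Adjusted estimate = 355,400 / 940 = 378.085 → $380.

$380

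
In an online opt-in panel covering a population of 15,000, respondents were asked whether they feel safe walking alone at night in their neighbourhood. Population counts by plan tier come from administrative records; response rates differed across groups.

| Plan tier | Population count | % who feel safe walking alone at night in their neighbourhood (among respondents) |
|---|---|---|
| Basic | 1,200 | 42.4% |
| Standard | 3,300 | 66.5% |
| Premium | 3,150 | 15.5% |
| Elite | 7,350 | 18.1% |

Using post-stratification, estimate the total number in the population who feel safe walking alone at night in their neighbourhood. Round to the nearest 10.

Each cell contributes its population count × the respondent rate:
  Basic: 1,200 × 42.4% = 508.8
  Standard: 3,300 × 66.5% = 2194.5
  Premium: 3,150 × 15.5% = 488.25
  Elite: 7,350 × 18.1% = 1330.35
Estimated total = 4521.9 → 4,520.

4,520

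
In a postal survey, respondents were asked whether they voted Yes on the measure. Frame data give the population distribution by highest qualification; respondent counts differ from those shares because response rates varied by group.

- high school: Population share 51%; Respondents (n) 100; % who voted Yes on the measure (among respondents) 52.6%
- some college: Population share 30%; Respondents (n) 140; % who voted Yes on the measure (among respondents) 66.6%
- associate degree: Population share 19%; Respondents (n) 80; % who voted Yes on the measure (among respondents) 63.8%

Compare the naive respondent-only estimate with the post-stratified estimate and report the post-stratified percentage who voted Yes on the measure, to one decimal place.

58.9%

Without adjustment, the pooled respondent share is:
  (100/320)×52.6 + (140/320)×66.6 + (80/320)×63.8 = 61.525%
Post-stratified estimate weights by population shares:
  0.51×52.6 + 0.3×66.6 + 0.19×63.8 = 58.928%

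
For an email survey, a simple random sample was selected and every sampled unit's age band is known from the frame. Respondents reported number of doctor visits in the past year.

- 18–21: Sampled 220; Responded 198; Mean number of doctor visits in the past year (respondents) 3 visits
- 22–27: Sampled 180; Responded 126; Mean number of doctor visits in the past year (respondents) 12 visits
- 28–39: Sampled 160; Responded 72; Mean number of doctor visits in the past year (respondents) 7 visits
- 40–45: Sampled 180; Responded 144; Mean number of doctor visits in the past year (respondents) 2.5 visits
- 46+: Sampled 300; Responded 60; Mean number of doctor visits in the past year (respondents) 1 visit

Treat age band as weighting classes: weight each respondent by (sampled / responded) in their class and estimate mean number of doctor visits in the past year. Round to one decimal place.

Response rates by class: 18–21 198/220 = 90%, 22–27 126/180 = 70%, 28–39 72/160 = 45%, 40–45 144/180 = 80%, 46+ 60/300 = 20%.
Inverse-response-rate weighting restores each class to its sampled count, so class totals weight by n_sampled:
  18–21: 220 × 3 = 660
  22–27: 180 × 12 = 2160
  28–39: 160 × 7 = 1120
  40–45: 180 × 2.5 = 450
  46+: 300 × 1 = 300
Adjusted estimate = 4690 / 1,040 = 4.50962 → 4.5.

4.5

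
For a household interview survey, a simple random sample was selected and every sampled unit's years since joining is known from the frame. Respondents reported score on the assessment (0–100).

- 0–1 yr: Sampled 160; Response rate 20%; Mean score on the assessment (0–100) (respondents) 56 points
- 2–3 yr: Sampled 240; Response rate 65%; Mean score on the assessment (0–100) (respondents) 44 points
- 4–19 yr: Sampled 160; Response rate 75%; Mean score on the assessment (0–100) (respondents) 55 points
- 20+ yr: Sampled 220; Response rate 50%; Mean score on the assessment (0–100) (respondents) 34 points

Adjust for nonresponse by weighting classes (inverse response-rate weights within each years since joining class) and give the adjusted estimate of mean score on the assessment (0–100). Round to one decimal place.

Weighting each respondent by the inverse class response rate inflates each class back to its sampled size, so the class weight is n_sampled:
  0–1 yr: 160 × 56 = 8960
  2–3 yr: 240 × 44 = 10,560
  4–19 yr: 160 × 55 = 8800
  20+ yr: 220 × 34 = 7480
Adjusted estimate = 35,800 / 780 = 45.8974 → 45.9.

45.9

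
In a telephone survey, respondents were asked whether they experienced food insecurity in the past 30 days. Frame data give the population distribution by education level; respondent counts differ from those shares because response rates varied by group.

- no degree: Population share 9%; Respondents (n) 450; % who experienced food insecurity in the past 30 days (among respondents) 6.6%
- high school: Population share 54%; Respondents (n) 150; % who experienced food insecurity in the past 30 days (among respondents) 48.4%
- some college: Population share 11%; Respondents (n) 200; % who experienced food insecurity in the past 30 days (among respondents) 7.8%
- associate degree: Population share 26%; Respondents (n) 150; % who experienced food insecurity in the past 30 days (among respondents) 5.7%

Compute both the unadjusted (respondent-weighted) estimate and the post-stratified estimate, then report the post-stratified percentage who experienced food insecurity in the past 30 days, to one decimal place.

29.1%

Without adjustment, the pooled respondent share is:
  (450/950)×6.6 + (150/950)×48.4 + (200/950)×7.8 + (150/950)×5.7 = 13.3105%
Post-stratifying to population shares instead:
  0.09×6.6 + 0.54×48.4 + 0.11×7.8 + 0.26×5.7 = 29.07%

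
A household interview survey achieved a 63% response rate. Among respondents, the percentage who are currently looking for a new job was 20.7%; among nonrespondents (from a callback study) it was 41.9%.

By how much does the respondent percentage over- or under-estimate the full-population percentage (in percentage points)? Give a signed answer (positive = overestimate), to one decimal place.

-7.8 percentage points

Nonresponse fraction = 1 − 0.63 = 0.37.
Bias = (nonresponse fraction) × (respondent percentage − nonrespondent percentage)
     = 0.37 × (20.7 − 41.9) = 0.37 × -21.2 = -7.844.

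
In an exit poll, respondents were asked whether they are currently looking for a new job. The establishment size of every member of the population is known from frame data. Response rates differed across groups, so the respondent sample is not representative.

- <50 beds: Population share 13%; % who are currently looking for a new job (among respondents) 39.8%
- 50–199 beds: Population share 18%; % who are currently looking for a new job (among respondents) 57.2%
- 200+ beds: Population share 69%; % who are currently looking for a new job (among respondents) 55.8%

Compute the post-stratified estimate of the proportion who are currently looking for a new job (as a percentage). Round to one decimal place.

Weight each group's respondent value by its population share:
  <50 beds: 0.13 × 39.8 = 5.174
  50–199 beds: 0.18 × 57.2 = 10.296
  200+ beds: 0.69 × 55.8 = 38.502
Post-stratified estimate = 53.972 → 54.0%.

54.0%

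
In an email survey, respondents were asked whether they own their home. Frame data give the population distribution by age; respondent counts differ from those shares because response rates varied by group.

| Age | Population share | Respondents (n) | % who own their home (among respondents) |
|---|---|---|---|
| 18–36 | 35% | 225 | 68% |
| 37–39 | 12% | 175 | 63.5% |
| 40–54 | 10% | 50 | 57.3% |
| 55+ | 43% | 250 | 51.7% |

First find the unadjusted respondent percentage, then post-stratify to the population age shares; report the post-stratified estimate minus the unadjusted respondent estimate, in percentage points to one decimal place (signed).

Without adjustment, the pooled respondent share is:
  (225/700)×68 + (175/700)×63.5 + (50/700)×57.3 + (250/700)×51.7 = 60.2893%
Post-stratifying to population shares instead:
  0.35×68 + 0.12×63.5 + 0.1×57.3 + 0.43×51.7 = 59.381%
Difference = 59.381 − 60.2893 = -0.9083 pp.

-0.9 percentage points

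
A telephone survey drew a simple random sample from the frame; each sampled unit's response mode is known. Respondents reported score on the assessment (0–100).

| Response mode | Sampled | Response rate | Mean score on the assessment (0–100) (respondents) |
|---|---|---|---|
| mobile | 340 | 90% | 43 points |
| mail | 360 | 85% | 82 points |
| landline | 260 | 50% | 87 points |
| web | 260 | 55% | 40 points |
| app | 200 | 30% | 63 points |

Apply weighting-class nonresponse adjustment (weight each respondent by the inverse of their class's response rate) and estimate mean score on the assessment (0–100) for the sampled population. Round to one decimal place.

Inverse-response-rate weighting restores each class to its sampled count, so class totals weight by n_sampled:
  mobile: 340 × 43 = 14,620
  mail: 360 × 82 = 29,520
  landline: 260 × 87 = 22,620
  web: 260 × 40 = 10,400
  app: 200 × 63 = 12,600
Adjusted estimate = 89,760 / 1,420 = 63.2113 → 63.2.

63.2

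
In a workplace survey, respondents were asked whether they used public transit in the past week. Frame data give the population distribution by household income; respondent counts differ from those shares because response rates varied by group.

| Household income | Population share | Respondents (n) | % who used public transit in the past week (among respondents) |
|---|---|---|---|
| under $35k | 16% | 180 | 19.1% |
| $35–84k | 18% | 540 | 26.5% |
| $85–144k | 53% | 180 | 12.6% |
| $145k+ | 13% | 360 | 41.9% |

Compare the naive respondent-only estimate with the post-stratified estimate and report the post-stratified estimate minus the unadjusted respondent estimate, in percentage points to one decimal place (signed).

-7.9 percentage points

Unadjusted (pooled respondent) estimate weights by respondent counts:
  (180/1260)×19.1 + (540/1260)×26.5 + (180/1260)×12.6 + (360/1260)×41.9 = 27.8571%
Post-stratifying to population shares instead:
  0.16×19.1 + 0.18×26.5 + 0.53×12.6 + 0.13×41.9 = 19.951%
Difference = 19.951 − 27.8571 = -7.9061 pp.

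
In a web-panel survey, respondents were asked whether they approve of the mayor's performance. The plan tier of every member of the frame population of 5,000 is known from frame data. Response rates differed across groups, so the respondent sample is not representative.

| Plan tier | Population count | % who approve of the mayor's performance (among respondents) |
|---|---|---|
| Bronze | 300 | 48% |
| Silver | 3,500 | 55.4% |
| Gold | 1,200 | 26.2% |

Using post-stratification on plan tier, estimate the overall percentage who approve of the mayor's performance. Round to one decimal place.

Each cell contributes population-share × respondent value:
  Bronze: (300/5,000) × 48 = 2.88
  Silver: (3,500/5,000) × 55.4 = 38.78
  Gold: (1,200/5,000) × 26.2 = 6.288
Post-stratified estimate = 47.948 → 47.9%.

47.9%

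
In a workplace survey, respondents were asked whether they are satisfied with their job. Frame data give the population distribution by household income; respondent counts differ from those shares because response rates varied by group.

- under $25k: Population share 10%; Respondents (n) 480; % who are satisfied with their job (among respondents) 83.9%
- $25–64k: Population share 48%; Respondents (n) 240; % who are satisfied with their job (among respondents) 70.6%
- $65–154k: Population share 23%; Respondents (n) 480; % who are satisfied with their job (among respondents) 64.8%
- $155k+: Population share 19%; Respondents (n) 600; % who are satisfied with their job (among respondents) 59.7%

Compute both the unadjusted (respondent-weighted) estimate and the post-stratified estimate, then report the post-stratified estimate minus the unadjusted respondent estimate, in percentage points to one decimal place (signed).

Unadjusted (pooled respondent) estimate weights by respondent counts:
  (480/1800)×83.9 + (240/1800)×70.6 + (480/1800)×64.8 + (600/1800)×59.7 = 68.9667%
Reweighting by population household income shares:
  0.1×83.9 + 0.48×70.6 + 0.23×64.8 + 0.19×59.7 = 68.525%
Difference = 68.525 − 68.9667 = -0.4417 pp.

-0.4 percentage points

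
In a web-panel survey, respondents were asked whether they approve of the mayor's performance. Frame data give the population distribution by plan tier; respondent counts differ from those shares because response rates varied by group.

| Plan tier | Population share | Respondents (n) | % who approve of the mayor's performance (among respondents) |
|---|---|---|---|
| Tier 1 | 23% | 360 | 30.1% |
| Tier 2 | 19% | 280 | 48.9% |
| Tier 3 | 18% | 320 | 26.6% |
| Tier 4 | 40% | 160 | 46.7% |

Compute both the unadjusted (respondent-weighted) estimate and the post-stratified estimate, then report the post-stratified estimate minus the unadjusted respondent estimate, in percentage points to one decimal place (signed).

Unadjusted (pooled respondent) estimate weights by respondent counts:
  (360/1120)×30.1 + (280/1120)×48.9 + (320/1120)×26.6 + (160/1120)×46.7 = 36.1714%
Reweighting by population plan tier shares:
  0.23×30.1 + 0.19×48.9 + 0.18×26.6 + 0.4×46.7 = 39.682%
Difference = 39.682 − 36.1714 = 3.5106 pp.

+3.5 percentage points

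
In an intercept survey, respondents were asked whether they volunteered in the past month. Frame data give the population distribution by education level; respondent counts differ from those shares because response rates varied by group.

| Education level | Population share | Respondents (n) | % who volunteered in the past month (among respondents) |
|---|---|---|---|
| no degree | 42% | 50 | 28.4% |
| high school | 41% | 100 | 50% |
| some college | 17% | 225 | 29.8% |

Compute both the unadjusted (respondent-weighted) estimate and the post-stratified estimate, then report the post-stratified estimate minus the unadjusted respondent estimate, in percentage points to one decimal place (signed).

Naive respondent-only estimate (weights = respondent counts):
  (50/375)×28.4 + (100/375)×50 + (225/375)×29.8 = 35%
Reweighting by population education level shares:
  0.42×28.4 + 0.41×50 + 0.17×29.8 = 37.494%
Difference = 37.494 − 35 = 2.494 pp.

+2.5 percentage points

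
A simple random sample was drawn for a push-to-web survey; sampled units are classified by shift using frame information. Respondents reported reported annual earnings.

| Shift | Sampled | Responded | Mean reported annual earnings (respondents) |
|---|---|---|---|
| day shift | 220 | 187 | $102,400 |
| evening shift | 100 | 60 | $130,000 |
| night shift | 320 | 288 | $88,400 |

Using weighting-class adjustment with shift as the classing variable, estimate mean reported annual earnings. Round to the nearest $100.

$99,700

Class response rates: day shift 187/220 = 85%, evening shift 60/100 = 60%, night shift 288/320 = 90%.
Inverse-response-rate weighting restores each class to its sampled count, so class totals weight by n_sampled:
  day shift: 220 × 102,400 = 22,528,000
  evening shift: 100 × 130,000 = 13,000,000
  night shift: 320 × 88,400 = 28,288,000
Adjusted estimate = 63,816,000 / 640 = 99712.5 → $99,700.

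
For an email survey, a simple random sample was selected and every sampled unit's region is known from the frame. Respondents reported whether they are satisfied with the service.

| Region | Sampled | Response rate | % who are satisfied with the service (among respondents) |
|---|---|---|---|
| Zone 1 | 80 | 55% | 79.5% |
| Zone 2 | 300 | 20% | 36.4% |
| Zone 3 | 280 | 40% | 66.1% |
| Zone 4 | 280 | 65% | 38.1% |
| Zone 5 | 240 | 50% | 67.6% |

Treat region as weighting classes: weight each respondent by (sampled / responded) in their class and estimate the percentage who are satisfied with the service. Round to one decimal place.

Weighting each respondent by the inverse class response rate inflates each class back to its sampled size, so the class weight is n_sampled:
  Zone 1: 80 × 79.5 = 6360
  Zone 2: 300 × 36.4 = 10,920
  Zone 3: 280 × 66.1 = 18,508
  Zone 4: 280 × 38.1 = 10,668
  Zone 5: 240 × 67.6 = 16224
Adjusted estimate = 62,680 / 1,180 = 53.1186 → 53.1%.

53.1%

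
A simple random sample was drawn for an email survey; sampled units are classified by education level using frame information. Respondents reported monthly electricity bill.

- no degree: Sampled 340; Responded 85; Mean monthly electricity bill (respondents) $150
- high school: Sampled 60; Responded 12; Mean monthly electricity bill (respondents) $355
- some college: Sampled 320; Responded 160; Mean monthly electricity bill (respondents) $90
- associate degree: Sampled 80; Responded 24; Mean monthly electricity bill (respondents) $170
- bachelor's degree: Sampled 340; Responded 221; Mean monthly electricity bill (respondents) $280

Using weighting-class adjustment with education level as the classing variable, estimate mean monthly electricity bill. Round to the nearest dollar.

$184

Class response rates: no degree 85/340 = 25%, high school 12/60 = 20%, some college 160/320 = 50%, associate degree 24/80 = 30%, bachelor's degree 221/340 = 65%.
Each respondent's weight = sampled/responded in their class; summing within a class gives n_sampled, so:
  no degree: 340 × 150 = 51,000
  high school: 60 × 355 = 21,300
  some college: 320 × 90 = 28,800
  associate degree: 80 × 170 = 13,600
  bachelor's degree: 340 × 280 = 95,200
Adjusted estimate = 209,900 / 1,140 = 184.123 → $184.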